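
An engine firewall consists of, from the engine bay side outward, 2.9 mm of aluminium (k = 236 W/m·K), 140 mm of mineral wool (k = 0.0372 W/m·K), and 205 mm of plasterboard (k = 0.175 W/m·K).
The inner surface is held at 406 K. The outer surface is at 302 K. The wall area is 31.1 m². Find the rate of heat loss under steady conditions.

Q ≈ 655 W

Series thermal resistances:
R_aluminium = L/(kA) = 0.0029/(236×31.1) = 3.951×10^-7 K/W
R_mineral wool = L/(kA) = 0.14/(0.0372×31.1) = 0.121 K/W
R_plasterboard = L/(kA) = 0.205/(0.175×31.1) = 0.03767 K/W
R_total = 0.1587 K/W
Q = ΔT / R_total = 104 / 0.1587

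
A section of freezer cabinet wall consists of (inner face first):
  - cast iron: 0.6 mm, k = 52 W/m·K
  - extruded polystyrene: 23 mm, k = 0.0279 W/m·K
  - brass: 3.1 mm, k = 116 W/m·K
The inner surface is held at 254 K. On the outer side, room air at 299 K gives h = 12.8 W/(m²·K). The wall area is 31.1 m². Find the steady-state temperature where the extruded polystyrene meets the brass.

Series thermal resistances:
R_cast iron = L/(kA) = 0.0006/(52×31.1) = 3.71×10^-7 K/W
R_extruded polystyrene = L/(kA) = 0.023/(0.0279×31.1) = 0.02651 K/W
R_brass = L/(kA) = 0.0031/(116×31.1) = 8.593×10^-7 K/W
R_outer film = 1/(h_o·A) = 1/(12.8×31.1) = 0.002512 K/W
R_total = 0.02902 K/W;  Q = ΔT/R_total = 45/0.02902 = 1551 W
T_interface = T_inner + Q·ΣR(inner→interface) = 254 + 1550×0.02651

T ≈ 295 K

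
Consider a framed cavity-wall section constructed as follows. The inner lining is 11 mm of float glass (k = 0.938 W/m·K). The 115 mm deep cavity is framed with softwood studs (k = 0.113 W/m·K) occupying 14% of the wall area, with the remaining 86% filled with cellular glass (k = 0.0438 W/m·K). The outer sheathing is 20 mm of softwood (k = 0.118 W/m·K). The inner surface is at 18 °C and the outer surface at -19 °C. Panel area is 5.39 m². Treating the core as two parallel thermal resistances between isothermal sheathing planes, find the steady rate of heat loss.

Sheathing layers in series; stud and cavity paths in parallel between them.
R_inner = 0.011/(0.938×5.39) = 0.002176 K/W
R_stud  = 0.115/(0.113×0.14×5.39) = 1.349 K/W
R_cav   = 0.115/(0.0438×0.86×5.39) = 0.5664 K/W
1/R_core = 1/R_stud + 1/R_cav → R_core = 0.3989 K/W
R_outer = 0.02/(0.118×5.39) = 0.03145 K/W
R_total = 0.4325 K/W
Q = ΔT/R_total = 37/0.4325

Q ≈ 85.5 W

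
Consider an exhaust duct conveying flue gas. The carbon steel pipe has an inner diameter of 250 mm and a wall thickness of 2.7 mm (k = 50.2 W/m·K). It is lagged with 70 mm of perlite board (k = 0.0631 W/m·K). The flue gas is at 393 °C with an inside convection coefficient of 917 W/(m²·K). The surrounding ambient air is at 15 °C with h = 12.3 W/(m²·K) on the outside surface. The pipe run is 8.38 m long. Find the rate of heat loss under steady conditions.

Q ≈ 2710 W

Per-layer cylindrical resistances, series-summed:
R_inner film = 1/(h_i·2πr₁L) = 1/(917×2π×0.125×8.38) = 1.657×10^-4 K/W
R_carbon steel pipe wall = ln(127.7/125)/(2π×50.2×8.38) = 8.085×10^-6 K/W
R_perlite board = ln(197.7/127.7)/(2π×0.0631×8.38) = 0.1316 K/W
R_outer film = 1/(h_o·2πr_oL) = 1/(12.3×2π×0.1977×8.38) = 0.00781 K/W
R_total = 0.1395 K/W
Q = ΔT/R_total = 378/0.1395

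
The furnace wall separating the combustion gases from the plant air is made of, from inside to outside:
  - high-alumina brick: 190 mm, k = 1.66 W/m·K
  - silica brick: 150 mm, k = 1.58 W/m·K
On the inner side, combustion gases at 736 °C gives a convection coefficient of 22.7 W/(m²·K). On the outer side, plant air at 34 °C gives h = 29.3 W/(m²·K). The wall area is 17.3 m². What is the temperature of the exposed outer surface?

T ≈ 117 °C

Using the resistance-network approach (series):
R_inner film = 1/(h_i·A) = 1/(22.7×17.3) = 0.002546 K/W
R_high-alumina brick = L/(kA) = 0.19/(1.66×17.3) = 0.006616 K/W
R_silica brick = L/(kA) = 0.15/(1.58×17.3) = 0.005488 K/W
R_outer film = 1/(h_o·A) = 1/(29.3×17.3) = 0.001973 K/W
R_total = 0.01662 K/W;  Q = ΔT/R_total = 702/0.01662 = 42230 W
T_interface = T_inner − Q·ΣR(inner→interface) = 736 − 42200×0.01465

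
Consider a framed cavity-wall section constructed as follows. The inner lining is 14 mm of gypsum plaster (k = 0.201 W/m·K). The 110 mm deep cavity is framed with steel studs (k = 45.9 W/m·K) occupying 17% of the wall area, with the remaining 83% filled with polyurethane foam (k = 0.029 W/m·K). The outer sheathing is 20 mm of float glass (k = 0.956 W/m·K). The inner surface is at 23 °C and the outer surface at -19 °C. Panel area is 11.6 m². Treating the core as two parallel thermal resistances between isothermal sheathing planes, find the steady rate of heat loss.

Q ≈ 4660 W

Sheathing layers in series; stud and cavity paths in parallel between them.
R_inner = 0.014/(0.201×11.6) = 0.006004 K/W
R_stud  = 0.11/(45.9×0.17×11.6) = 0.001215 K/W
R_cav   = 0.11/(0.029×0.83×11.6) = 0.394 K/W
1/R_core = 1/R_stud + 1/R_cav → R_core = 0.001212 K/W
R_outer = 0.02/(0.956×11.6) = 0.001803 K/W
R_total = 0.009019 K/W
Q = ΔT/R_total = 42/0.009019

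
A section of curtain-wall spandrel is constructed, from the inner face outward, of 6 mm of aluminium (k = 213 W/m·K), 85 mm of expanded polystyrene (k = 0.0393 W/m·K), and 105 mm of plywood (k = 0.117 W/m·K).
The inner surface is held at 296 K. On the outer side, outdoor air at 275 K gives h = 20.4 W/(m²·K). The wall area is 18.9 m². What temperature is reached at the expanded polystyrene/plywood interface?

T ≈ 281 K

Model the wall as resistances in series:
R_aluminium = L/(kA) = 0.006/(213×18.9) = 1.49×10^-6 K/W
R_expanded polystyrene = L/(kA) = 0.085/(0.0393×18.9) = 0.1144 K/W
R_plywood = L/(kA) = 0.105/(0.117×18.9) = 0.04748 K/W
R_outer film = 1/(h_o·A) = 1/(20.4×18.9) = 0.002594 K/W
R_total = 0.1645 K/W;  Q = ΔT/R_total = 21/0.1645 = 127.6 W
T_interface = T_inner − Q·ΣR(inner→interface) = 296 − 128×0.1144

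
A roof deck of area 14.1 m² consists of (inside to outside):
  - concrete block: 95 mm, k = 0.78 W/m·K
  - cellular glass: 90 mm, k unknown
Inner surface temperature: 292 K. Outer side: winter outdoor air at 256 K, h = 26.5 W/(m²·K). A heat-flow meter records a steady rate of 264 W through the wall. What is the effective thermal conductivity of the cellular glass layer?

k ≈ 0.051 W/(m·K)

Model the wall as resistances in series:
R_concrete block = L/(kA) = 0.095/(0.78×14.1) = 0.008638 K/W
R_outer film = 1/(h_o·A) = 1/(26.5×14.1) = 0.002676 K/W
Sum of known resistances R_other = 0.01131 K/W
Total R = ΔT/Q = 36/264 = 0.1364 K/W
R_cellular glass = R_total − R_other = 0.125 K/W
k = L/(R·A) = 0.09/(0.125×14.1)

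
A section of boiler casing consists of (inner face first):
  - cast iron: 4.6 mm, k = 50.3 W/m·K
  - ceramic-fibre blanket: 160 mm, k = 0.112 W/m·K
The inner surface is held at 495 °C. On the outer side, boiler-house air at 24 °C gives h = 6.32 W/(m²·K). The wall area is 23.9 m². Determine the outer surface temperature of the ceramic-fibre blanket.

Thermal resistances in series:
R_cast iron = L/(kA) = 0.0046/(50.3×23.9) = 3.826×10^-6 K/W
R_ceramic-fibre blanket = L/(kA) = 0.16/(0.112×23.9) = 0.05977 K/W
R_outer film = 1/(h_o·A) = 1/(6.32×23.9) = 0.00662 K/W
R_total = 0.0664 K/W;  Q = ΔT/R_total = 471/0.0664 = 7094 W
T_interface = T_inner − Q·ΣR(inner→interface) = 495 − 7090×0.05978

T ≈ 71 °C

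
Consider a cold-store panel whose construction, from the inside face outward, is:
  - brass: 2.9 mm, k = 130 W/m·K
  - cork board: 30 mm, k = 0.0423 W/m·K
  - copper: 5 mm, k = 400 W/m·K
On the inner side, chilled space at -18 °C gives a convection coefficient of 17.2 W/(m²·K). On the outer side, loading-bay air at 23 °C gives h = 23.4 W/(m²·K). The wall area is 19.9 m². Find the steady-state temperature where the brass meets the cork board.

Thermal resistances in series:
R_inner film = 1/(h_i·A) = 1/(17.2×19.9) = 0.002922 K/W
R_brass = L/(kA) = 0.0029/(130×19.9) = 1.121×10^-6 K/W
R_cork board = L/(kA) = 0.03/(0.0423×19.9) = 0.03564 K/W
R_copper = L/(kA) = 0.005/(400×19.9) = 6.281×10^-7 K/W
R_outer film = 1/(h_o·A) = 1/(23.4×19.9) = 0.002147 K/W
R_total = 0.04071 K/W;  Q = ΔT/R_total = 41/0.04071 = 1007 W
T_interface = T_inner + Q·ΣR(inner→interface) = -18 + 1010×0.002923

T ≈ -15.1 °C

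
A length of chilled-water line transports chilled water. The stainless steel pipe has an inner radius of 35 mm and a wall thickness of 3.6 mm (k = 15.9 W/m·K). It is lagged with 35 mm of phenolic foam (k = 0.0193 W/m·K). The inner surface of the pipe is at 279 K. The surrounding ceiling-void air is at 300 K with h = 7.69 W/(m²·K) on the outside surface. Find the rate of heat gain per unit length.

Per-layer cylindrical resistances, series-summed:
R_stainless steel pipe wall = ln(38.6/35)/(2π×15.9×1) = 9.8×10^-4 K/W
R_phenolic foam = ln(73.6/38.6)/(2π×0.0193×1) = 5.322 K/W
R_outer film = 1/(h_o·2πr_oL) = 1/(7.69×2π×0.0736×1) = 0.2812 K/W
R_total = 5.604 K/W
Q = ΔT/R_total = 21/5.604

q′ ≈ 3.75 W/m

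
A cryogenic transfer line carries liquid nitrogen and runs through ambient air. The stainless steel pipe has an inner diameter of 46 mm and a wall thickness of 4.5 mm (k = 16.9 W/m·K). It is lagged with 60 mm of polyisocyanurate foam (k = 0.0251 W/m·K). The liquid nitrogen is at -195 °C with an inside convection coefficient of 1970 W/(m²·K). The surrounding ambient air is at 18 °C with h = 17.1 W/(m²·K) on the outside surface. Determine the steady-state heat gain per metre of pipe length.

Per-layer cylindrical resistances, series-summed:
R_inner film = 1/(h_i·2πr₁L) = 1/(1970×2π×0.023×1) = 0.003513 K/W
R_stainless steel pipe wall = ln(27.5/23)/(2π×16.9×1) = 0.001683 K/W
R_polyisocyanurate foam = ln(87.5/27.5)/(2π×0.0251×1) = 7.339 K/W
R_outer film = 1/(h_o·2πr_oL) = 1/(17.1×2π×0.0875×1) = 0.1064 K/W
R_total = 7.451 K/W
Q = ΔT/R_total = 213/7.451

q′ ≈ 28.6 W/m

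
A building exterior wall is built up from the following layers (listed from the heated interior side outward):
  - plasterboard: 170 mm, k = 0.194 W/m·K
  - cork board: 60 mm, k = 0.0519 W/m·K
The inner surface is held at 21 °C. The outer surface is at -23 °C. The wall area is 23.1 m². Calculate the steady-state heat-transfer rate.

Q ≈ 500 W

Using the resistance-network approach (series):
R_plasterboard = L/(kA) = 0.17/(0.194×23.1) = 0.03793 K/W
R_cork board = L/(kA) = 0.06/(0.0519×23.1) = 0.05005 K/W
R_total = 0.08798 K/W
Q = ΔT / R_total = 44 / 0.08798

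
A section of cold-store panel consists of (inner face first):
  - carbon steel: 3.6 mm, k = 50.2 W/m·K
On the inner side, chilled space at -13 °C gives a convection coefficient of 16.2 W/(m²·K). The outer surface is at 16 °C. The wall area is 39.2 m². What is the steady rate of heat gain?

Model the wall as resistances in series:
R_inner film = 1/(h_i·A) = 1/(16.2×39.2) = 0.001575 K/W
R_carbon steel = L/(kA) = 0.0036/(50.2×39.2) = 1.829×10^-6 K/W
R_total = 0.001577 K/W
Q = ΔT / R_total = 29 / 0.001577

Q ≈ 18400 W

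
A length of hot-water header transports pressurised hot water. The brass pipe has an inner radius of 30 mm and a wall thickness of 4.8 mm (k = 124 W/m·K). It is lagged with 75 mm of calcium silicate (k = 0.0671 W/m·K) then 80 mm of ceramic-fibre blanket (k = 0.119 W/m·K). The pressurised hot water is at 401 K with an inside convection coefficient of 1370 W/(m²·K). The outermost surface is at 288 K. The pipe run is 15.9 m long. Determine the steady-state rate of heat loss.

Per-layer cylindrical resistances, series-summed:
R_inner film = 1/(h_i·2πr₁L) = 1/(1370×2π×0.03×15.9) = 2.435×10^-4 K/W
R_brass pipe wall = ln(34.8/30)/(2π×124×15.9) = 1.198×10^-5 K/W
R_calcium silicate = ln(109.8/34.8)/(2π×0.0671×15.9) = 0.1714 K/W
R_ceramic-fibre blanket = ln(189.8/109.8)/(2π×0.119×15.9) = 0.04604 K/W
R_total = 0.2177 K/W
Q = ΔT/R_total = 113/0.2177

Q ≈ 519 W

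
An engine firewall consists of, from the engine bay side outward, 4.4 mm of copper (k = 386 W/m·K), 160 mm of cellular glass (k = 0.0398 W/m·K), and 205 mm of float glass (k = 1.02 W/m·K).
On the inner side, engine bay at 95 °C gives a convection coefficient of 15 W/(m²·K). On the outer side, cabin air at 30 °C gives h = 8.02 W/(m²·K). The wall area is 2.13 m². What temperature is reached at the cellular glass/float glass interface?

Thermal resistances in series:
R_inner film = 1/(h_i·A) = 1/(15×2.13) = 0.0313 K/W
R_copper = L/(kA) = 0.0044/(386×2.13) = 5.352×10^-6 K/W
R_cellular glass = L/(kA) = 0.16/(0.0398×2.13) = 1.887 K/W
R_float glass = L/(kA) = 0.205/(1.02×2.13) = 0.09436 K/W
R_outer film = 1/(h_o·A) = 1/(8.02×2.13) = 0.05854 K/W
R_total = 2.072 K/W;  Q = ΔT/R_total = 65/2.072 = 31.38 W
T_interface = T_inner − Q·ΣR(inner→interface) = 95 − 31.4×1.919

T ≈ 34.8 °C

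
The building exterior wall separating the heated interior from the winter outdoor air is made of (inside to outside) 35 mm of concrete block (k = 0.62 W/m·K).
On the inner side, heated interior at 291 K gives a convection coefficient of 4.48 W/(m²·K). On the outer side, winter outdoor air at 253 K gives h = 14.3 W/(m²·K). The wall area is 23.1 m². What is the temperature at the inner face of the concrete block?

T ≈ 267 K

Thermal resistances in series:
R_inner film = 1/(h_i·A) = 1/(4.48×23.1) = 0.009663 K/W
R_concrete block = L/(kA) = 0.035/(0.62×23.1) = 0.002444 K/W
R_outer film = 1/(h_o·A) = 1/(14.3×23.1) = 0.003027 K/W
R_total = 0.01513 K/W;  Q = ΔT/R_total = 38/0.01513 = 2511 W
T_interface = T_inner − Q·ΣR(inner→interface) = 291 − 2510×0.009663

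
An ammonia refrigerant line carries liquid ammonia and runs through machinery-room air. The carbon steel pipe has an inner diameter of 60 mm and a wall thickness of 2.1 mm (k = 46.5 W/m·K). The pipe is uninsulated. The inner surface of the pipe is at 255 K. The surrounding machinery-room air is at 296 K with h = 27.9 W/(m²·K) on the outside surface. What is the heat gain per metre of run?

q′ ≈ 230 W/m

Cylindrical conduction, so R = ln(r₂/r₁)/(2πkL) per layer, in series:
R_carbon steel pipe wall = ln(32.1/30)/(2π×46.5×1) = 2.316×10^-4 K/W
R_outer film = 1/(h_o·2πr_oL) = 1/(27.9×2π×0.0321×1) = 0.1777 K/W
R_total = 0.1779 K/W
Q = ΔT/R_total = 41/0.1779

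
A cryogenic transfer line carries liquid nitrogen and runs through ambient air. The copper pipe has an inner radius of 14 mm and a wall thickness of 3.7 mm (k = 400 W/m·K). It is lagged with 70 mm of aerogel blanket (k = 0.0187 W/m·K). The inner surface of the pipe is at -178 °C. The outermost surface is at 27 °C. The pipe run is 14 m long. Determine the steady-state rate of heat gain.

Per-layer cylindrical resistances, series-summed:
R_copper pipe wall = ln(17.7/14)/(2π×400×14) = 6.665×10^-6 K/W
R_aerogel blanket = ln(87.7/17.7)/(2π×0.0187×14) = 0.9729 K/W
R_total = 0.9729 K/W
Q = ΔT/R_total = 205/0.9729

Q ≈ 211 W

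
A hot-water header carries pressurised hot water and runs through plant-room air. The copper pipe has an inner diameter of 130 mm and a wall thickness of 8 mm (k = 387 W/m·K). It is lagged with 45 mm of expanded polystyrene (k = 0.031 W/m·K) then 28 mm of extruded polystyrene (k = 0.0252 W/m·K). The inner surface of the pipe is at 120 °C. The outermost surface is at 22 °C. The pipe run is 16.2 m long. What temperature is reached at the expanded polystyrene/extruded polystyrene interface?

Per-layer cylindrical resistances, series-summed:
R_copper pipe wall = ln(73/65)/(2π×387×16.2) = 2.947×10^-6 K/W
R_expanded polystyrene = ln(118/73)/(2π×0.031×16.2) = 0.1522 K/W
R_extruded polystyrene = ln(146/118)/(2π×0.0252×16.2) = 0.08301 K/W
R_total = 0.2352 K/W
Q = ΔT/R_total = 98/0.2352
Q = 417 W
T_interface = T_inner − Q·ΣR(inner→interface) = 120 − 417×0.1522

T ≈ 56.6 °C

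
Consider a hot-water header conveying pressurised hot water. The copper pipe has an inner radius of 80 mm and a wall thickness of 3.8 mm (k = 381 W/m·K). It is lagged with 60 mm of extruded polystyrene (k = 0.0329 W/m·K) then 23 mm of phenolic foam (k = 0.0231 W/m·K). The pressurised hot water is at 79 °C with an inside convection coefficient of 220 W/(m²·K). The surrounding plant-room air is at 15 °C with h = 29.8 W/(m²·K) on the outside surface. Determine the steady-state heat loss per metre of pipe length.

Treating each annulus and film as a series resistance:
R_inner film = 1/(h_i·2πr₁L) = 1/(220×2π×0.08×1) = 0.009043 K/W
R_copper pipe wall = ln(83.8/80)/(2π×381×1) = 1.939×10^-5 K/W
R_extruded polystyrene = ln(143.8/83.8)/(2π×0.0329×1) = 2.612 K/W
R_phenolic foam = ln(166.8/143.8)/(2π×0.0231×1) = 1.022 K/W
R_outer film = 1/(h_o·2πr_oL) = 1/(29.8×2π×0.1668×1) = 0.03202 K/W
R_total = 3.676 K/W
Q = ΔT/R_total = 64/3.676

q′ ≈ 17.4 W/m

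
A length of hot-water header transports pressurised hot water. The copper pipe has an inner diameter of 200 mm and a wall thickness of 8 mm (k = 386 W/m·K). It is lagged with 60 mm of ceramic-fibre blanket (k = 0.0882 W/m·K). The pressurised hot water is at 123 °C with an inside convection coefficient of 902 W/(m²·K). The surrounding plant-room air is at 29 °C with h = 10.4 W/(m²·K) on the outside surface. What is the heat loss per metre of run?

q′ ≈ 106 W/m

For a radial system each layer contributes R = ln(r_out/r_in)/(2πkL); films add R = 1/(hA).
R_inner film = 1/(h_i·2πr₁L) = 1/(902×2π×0.1×1) = 0.001764 K/W
R_copper pipe wall = ln(108/100)/(2π×386×1) = 3.173×10^-5 K/W
R_ceramic-fibre blanket = ln(168/108)/(2π×0.0882×1) = 0.7973 K/W
R_outer film = 1/(h_o·2πr_oL) = 1/(10.4×2π×0.168×1) = 0.09109 K/W
R_total = 0.8902 K/W
Q = ΔT/R_total = 94/0.8902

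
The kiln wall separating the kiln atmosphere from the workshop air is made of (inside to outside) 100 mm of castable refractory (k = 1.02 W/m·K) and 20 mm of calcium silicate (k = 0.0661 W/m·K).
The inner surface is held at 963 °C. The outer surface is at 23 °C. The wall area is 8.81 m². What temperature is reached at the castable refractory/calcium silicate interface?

T ≈ 733 °C

Thermal resistances in series:
R_castable refractory = L/(kA) = 0.1/(1.02×8.81) = 0.01113 K/W
R_calcium silicate = L/(kA) = 0.02/(0.0661×8.81) = 0.03434 K/W
R_total = 0.04547 K/W;  Q = ΔT/R_total = 940/0.04547 = 20670 W
T_interface = T_inner − Q·ΣR(inner→interface) = 963 − 20700×0.01113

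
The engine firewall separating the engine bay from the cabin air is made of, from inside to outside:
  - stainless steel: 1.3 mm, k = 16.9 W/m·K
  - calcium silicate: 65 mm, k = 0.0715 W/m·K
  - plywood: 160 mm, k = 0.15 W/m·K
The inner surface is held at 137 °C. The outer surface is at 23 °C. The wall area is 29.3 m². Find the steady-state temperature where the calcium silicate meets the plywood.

T ≈ 84.5 °C

Using the resistance-network approach (series):
R_stainless steel = L/(kA) = 0.0013/(16.9×29.3) = 2.625×10^-6 K/W
R_calcium silicate = L/(kA) = 0.065/(0.0715×29.3) = 0.03103 K/W
R_plywood = L/(kA) = 0.16/(0.15×29.3) = 0.03641 K/W
R_total = 0.06743 K/W;  Q = ΔT/R_total = 114/0.06743 = 1691 W
T_interface = T_inner − Q·ΣR(inner→interface) = 137 − 1690×0.03103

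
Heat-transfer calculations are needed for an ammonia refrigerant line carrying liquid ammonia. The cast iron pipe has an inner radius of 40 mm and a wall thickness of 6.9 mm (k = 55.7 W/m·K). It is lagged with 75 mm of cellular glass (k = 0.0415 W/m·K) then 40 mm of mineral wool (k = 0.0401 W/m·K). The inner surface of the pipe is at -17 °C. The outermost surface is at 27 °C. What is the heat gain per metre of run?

q′ ≈ 9.19 W/m

Radial resistances (cylindrical: R_cond = ln(r_o/r_i)/(2πkL), R_conv = 1/(h·2πrL)):
R_cast iron pipe wall = ln(46.9/40)/(2π×55.7×1) = 4.547×10^-4 K/W
R_cellular glass = ln(121.9/46.9)/(2π×0.0415×1) = 3.663 K/W
R_mineral wool = ln(161.9/121.9)/(2π×0.0401×1) = 1.126 K/W
R_total = 4.79 K/W
Q = ΔT/R_total = 44/4.79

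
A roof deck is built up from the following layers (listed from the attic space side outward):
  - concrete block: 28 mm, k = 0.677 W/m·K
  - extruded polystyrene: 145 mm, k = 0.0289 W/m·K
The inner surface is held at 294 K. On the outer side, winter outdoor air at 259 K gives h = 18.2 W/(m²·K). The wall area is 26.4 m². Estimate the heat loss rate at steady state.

Series thermal resistances:
R_concrete block = L/(kA) = 0.028/(0.677×26.4) = 0.001567 K/W
R_extruded polystyrene = L/(kA) = 0.145/(0.0289×26.4) = 0.19 K/W
R_outer film = 1/(h_o·A) = 1/(18.2×26.4) = 0.002081 K/W
R_total = 0.1937 K/W
Q = ΔT / R_total = 35 / 0.1937

Q ≈ 181 W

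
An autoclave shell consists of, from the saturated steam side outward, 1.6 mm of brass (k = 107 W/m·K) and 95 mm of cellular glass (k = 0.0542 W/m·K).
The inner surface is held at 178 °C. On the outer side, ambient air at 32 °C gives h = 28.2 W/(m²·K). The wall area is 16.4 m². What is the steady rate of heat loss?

Series thermal resistances:
R_brass = L/(kA) = 0.0016/(107×16.4) = 9.118×10^-7 K/W
R_cellular glass = L/(kA) = 0.095/(0.0542×16.4) = 0.1069 K/W
R_outer film = 1/(h_o·A) = 1/(28.2×16.4) = 0.002162 K/W
R_total = 0.109 K/W
Q = ΔT / R_total = 146 / 0.109

Q ≈ 1340 W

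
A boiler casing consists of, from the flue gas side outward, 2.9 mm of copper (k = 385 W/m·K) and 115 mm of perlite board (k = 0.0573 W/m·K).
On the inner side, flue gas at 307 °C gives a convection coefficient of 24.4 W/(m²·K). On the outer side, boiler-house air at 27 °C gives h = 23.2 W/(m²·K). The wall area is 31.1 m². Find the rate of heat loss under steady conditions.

Model the wall as resistances in series:
R_inner film = 1/(h_i·A) = 1/(24.4×31.1) = 0.001318 K/W
R_copper = L/(kA) = 0.0029/(385×31.1) = 2.422×10^-7 K/W
R_perlite board = L/(kA) = 0.115/(0.0573×31.1) = 0.06453 K/W
R_outer film = 1/(h_o·A) = 1/(23.2×31.1) = 0.001386 K/W
R_total = 0.06724 K/W
Q = ΔT / R_total = 280 / 0.06724

Q ≈ 4160 W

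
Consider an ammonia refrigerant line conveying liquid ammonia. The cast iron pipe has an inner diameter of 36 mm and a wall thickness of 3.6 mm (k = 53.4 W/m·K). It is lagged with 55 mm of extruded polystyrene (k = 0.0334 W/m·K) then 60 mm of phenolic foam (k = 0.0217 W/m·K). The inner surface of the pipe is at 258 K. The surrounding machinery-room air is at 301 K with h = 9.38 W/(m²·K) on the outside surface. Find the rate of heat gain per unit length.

For a radial system each layer contributes R = ln(r_out/r_in)/(2πkL); films add R = 1/(hA).
R_cast iron pipe wall = ln(21.6/18)/(2π×53.4×1) = 5.434×10^-4 K/W
R_extruded polystyrene = ln(76.6/21.6)/(2π×0.0334×1) = 6.032 K/W
R_phenolic foam = ln(136.6/76.6)/(2π×0.0217×1) = 4.243 K/W
R_outer film = 1/(h_o·2πr_oL) = 1/(9.38×2π×0.1366×1) = 0.1242 K/W
R_total = 10.4 K/W
Q = ΔT/R_total = 43/10.4

q′ ≈ 4.13 W/m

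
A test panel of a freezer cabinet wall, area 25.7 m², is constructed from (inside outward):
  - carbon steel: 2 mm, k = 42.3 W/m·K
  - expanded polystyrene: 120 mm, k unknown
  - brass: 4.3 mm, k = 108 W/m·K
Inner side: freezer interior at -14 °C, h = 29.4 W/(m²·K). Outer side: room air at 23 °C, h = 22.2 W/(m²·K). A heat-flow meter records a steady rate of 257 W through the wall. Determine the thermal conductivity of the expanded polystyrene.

k ≈ 0.0331 W/(m·K)

Using the resistance-network approach (series):
R_inner film = 1/(h_i·A) = 1/(29.4×25.7) = 0.001323 K/W
R_carbon steel = L/(kA) = 0.002/(42.3×25.7) = 1.84×10^-6 K/W
R_brass = L/(kA) = 0.0043/(108×25.7) = 1.549×10^-6 K/W
R_outer film = 1/(h_o·A) = 1/(22.2×25.7) = 0.001753 K/W
Sum of known resistances R_other = 0.00308 K/W
Total R = ΔT/Q = 37/257 = 0.144 K/W
R_expanded polystyrene = R_total − R_other = 0.1409 K/W
k = L/(R·A) = 0.12/(0.1409×25.7)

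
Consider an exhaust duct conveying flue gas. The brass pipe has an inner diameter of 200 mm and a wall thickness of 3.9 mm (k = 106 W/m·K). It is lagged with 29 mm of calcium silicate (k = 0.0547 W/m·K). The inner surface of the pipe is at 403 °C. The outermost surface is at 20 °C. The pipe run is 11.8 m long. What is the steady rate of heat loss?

Treating each annulus and film as a series resistance:
R_brass pipe wall = ln(103.9/100)/(2π×106×11.8) = 4.868×10^-6 K/W
R_calcium silicate = ln(132.9/103.9)/(2π×0.0547×11.8) = 0.0607 K/W
R_total = 0.0607 K/W
Q = ΔT/R_total = 383/0.0607

Q ≈ 6310 W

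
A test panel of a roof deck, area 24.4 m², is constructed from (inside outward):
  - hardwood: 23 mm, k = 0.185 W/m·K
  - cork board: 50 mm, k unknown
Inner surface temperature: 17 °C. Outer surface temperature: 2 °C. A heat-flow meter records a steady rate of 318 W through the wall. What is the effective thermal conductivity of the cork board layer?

Series thermal resistances:
R_hardwood = L/(kA) = 0.023/(0.185×24.4) = 0.005095 K/W
Sum of known resistances R_other = 0.005095 K/W
Total R = ΔT/Q = 15/318 = 0.04717 K/W
R_cork board = R_total − R_other = 0.04207 K/W
k = L/(R·A) = 0.05/(0.04207×24.4)

k ≈ 0.0487 W/(m·K)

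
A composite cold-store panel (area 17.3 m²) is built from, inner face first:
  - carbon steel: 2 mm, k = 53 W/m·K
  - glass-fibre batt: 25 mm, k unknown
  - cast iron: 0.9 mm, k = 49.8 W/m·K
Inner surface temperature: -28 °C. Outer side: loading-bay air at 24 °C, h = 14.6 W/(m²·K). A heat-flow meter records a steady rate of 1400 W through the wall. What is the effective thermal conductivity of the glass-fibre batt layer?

k ≈ 0.0436 W/(m·K)

Thermal resistances in series:
R_carbon steel = L/(kA) = 0.002/(53×17.3) = 2.181×10^-6 K/W
R_cast iron = L/(kA) = 0.0009/(49.8×17.3) = 1.045×10^-6 K/W
R_outer film = 1/(h_o·A) = 1/(14.6×17.3) = 0.003959 K/W
Sum of known resistances R_other = 0.003962 K/W
Total R = ΔT/Q = 52/1400 = 0.03714 K/W
R_glass-fibre batt = R_total − R_other = 0.03318 K/W
k = L/(R·A) = 0.025/(0.03318×17.3)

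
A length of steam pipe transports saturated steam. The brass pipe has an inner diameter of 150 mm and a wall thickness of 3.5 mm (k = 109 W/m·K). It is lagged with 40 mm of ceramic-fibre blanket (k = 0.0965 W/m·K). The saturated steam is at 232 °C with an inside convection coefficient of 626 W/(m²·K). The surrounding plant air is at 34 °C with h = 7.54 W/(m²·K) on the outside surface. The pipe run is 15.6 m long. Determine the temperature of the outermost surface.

T ≈ 75 °C

For a radial system each layer contributes R = ln(r_out/r_in)/(2πkL); films add R = 1/(hA).
R_inner film = 1/(h_i·2πr₁L) = 1/(626×2π×0.075×15.6) = 2.173×10^-4 K/W
R_brass pipe wall = ln(78.5/75)/(2π×109×15.6) = 4.269×10^-6 K/W
R_ceramic-fibre blanket = ln(118.5/78.5)/(2π×0.0965×15.6) = 0.04354 K/W
R_outer film = 1/(h_o·2πr_oL) = 1/(7.54×2π×0.1185×15.6) = 0.01142 K/W
R_total = 0.05518 K/W
Q = ΔT/R_total = 198/0.05518
Q = 3590 W
T_interface = T_inner − Q·ΣR(inner→interface) = 232 − 3590×0.04376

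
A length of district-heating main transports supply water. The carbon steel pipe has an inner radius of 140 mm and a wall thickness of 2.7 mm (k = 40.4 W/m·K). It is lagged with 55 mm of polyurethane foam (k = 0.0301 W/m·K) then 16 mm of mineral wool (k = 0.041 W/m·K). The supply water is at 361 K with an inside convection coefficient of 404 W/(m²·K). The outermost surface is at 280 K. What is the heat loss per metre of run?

q′ ≈ 39.9 W/m

Per-layer cylindrical resistances, series-summed:
R_inner film = 1/(h_i·2πr₁L) = 1/(404×2π×0.14×1) = 0.002814 K/W
R_carbon steel pipe wall = ln(142.7/140)/(2π×40.4×1) = 7.525×10^-5 K/W
R_polyurethane foam = ln(197.7/142.7)/(2π×0.0301×1) = 1.724 K/W
R_mineral wool = ln(213.7/197.7)/(2π×0.041×1) = 0.3021 K/W
R_total = 2.029 K/W
Q = ΔT/R_total = 81/2.029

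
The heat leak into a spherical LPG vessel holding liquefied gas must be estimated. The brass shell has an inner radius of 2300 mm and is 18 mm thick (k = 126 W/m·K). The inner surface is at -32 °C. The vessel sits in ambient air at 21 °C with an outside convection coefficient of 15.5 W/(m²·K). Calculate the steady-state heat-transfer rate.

Q ≈ 55300 W

For a spherical shell R = (1/r₁ − 1/r₂)/(4πk); film R = 1/(h·4πr²). In series:
R_brass shell = (1/2.3 − 1/2.318)/(4π×126) = 2.132×10^-6 K/W
R_outer film = 1/(h·4πr_o²) = 1/(15.5×4π×2.318²) = 9.555×10^-4 K/W
R_total = 9.576×10^-4 K/W
Q = ΔT/R_total = 53/9.576×10^-4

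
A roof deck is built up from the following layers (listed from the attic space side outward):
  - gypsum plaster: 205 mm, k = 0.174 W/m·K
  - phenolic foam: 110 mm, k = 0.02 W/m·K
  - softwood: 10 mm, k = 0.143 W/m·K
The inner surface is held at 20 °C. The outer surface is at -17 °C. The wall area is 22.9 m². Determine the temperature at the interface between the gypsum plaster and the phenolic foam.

Treating each layer as a thermal resistance in series:
R_gypsum plaster = L/(kA) = 0.205/(0.174×22.9) = 0.05145 K/W
R_phenolic foam = L/(kA) = 0.11/(0.02×22.9) = 0.2402 K/W
R_softwood = L/(kA) = 0.01/(0.143×22.9) = 0.003054 K/W
R_total = 0.2947 K/W;  Q = ΔT/R_total = 37/0.2947 = 125.6 W
T_interface = T_inner − Q·ΣR(inner→interface) = 20 − 126×0.05145

T ≈ 13.5 °C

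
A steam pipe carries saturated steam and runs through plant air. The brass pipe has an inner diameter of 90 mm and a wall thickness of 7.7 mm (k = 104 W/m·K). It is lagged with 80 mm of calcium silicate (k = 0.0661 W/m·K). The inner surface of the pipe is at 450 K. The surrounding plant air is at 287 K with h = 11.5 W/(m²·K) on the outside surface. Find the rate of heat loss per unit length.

Treating each annulus and film as a series resistance:
R_brass pipe wall = ln(52.7/45)/(2π×104×1) = 2.417×10^-4 K/W
R_calcium silicate = ln(132.7/52.7)/(2π×0.0661×1) = 2.224 K/W
R_outer film = 1/(h_o·2πr_oL) = 1/(11.5×2π×0.1327×1) = 0.1043 K/W
R_total = 2.328 K/W
Q = ΔT/R_total = 163/2.328

q′ ≈ 70 W/m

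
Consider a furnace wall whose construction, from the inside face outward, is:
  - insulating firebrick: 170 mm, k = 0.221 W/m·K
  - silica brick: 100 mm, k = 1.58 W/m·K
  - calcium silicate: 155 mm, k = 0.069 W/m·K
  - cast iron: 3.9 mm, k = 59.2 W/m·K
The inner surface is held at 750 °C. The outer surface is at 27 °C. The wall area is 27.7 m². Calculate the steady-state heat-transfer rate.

Q ≈ 6500 W

Thermal resistances in series:
R_insulating firebrick = L/(kA) = 0.17/(0.221×27.7) = 0.02777 K/W
R_silica brick = L/(kA) = 0.1/(1.58×27.7) = 0.002285 K/W
R_calcium silicate = L/(kA) = 0.155/(0.069×27.7) = 0.0811 K/W
R_cast iron = L/(kA) = 0.0039/(59.2×27.7) = 2.378×10^-6 K/W
R_total = 0.1112 K/W
Q = ΔT / R_total = 723 / 0.1112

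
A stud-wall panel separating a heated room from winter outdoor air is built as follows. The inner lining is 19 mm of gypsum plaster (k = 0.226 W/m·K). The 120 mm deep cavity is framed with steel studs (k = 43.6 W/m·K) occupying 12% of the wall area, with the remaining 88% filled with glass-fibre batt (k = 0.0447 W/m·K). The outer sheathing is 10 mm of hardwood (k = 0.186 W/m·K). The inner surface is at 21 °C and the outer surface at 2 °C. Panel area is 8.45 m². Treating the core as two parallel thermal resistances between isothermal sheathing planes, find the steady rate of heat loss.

Q ≈ 1000 W

Sheathing layers in series; stud and cavity paths in parallel between them.
R_inner = 0.019/(0.226×8.45) = 0.009949 K/W
R_stud  = 0.12/(43.6×0.12×8.45) = 0.002714 K/W
R_cav   = 0.12/(0.0447×0.88×8.45) = 0.361 K/W
1/R_core = 1/R_stud + 1/R_cav → R_core = 0.002694 K/W
R_outer = 0.01/(0.186×8.45) = 0.006363 K/W
R_total = 0.01901 K/W
Q = ΔT/R_total = 19/0.01901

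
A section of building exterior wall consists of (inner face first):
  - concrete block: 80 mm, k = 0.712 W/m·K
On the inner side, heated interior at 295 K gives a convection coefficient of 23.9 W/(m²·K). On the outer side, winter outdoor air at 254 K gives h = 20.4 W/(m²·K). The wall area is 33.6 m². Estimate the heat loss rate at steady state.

Thermal resistances in series:
R_inner film = 1/(h_i·A) = 1/(23.9×33.6) = 0.001245 K/W
R_concrete block = L/(kA) = 0.08/(0.712×33.6) = 0.003344 K/W
R_outer film = 1/(h_o·A) = 1/(20.4×33.6) = 0.001459 K/W
R_total = 0.006048 K/W
Q = ΔT / R_total = 41 / 0.006048

Q ≈ 6780 W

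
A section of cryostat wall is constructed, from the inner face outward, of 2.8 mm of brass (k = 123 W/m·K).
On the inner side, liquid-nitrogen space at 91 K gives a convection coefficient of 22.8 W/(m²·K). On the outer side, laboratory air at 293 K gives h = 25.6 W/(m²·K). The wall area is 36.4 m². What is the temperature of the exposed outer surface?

T ≈ 198 K

Series thermal resistances:
R_inner film = 1/(h_i·A) = 1/(22.8×36.4) = 0.001205 K/W
R_brass = L/(kA) = 0.0028/(123×36.4) = 6.254×10^-7 K/W
R_outer film = 1/(h_o·A) = 1/(25.6×36.4) = 0.001073 K/W
R_total = 0.002279 K/W;  Q = ΔT/R_total = 202/0.002279 = 88650 W
T_interface = T_inner + Q·ΣR(inner→interface) = 91 + 88600×0.001206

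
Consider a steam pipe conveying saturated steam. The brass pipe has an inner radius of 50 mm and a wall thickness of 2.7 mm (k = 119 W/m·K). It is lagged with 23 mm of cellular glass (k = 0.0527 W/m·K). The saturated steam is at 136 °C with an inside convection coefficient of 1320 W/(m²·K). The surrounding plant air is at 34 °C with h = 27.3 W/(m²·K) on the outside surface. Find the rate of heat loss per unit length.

Treating each annulus and film as a series resistance:
R_inner film = 1/(h_i·2πr₁L) = 1/(1320×2π×0.05×1) = 0.002411 K/W
R_brass pipe wall = ln(52.7/50)/(2π×119×1) = 7.034×10^-5 K/W
R_cellular glass = ln(75.7/52.7)/(2π×0.0527×1) = 1.094 K/W
R_outer film = 1/(h_o·2πr_oL) = 1/(27.3×2π×0.0757×1) = 0.07701 K/W
R_total = 1.173 K/W
Q = ΔT/R_total = 102/1.173

q′ ≈ 86.9 W/m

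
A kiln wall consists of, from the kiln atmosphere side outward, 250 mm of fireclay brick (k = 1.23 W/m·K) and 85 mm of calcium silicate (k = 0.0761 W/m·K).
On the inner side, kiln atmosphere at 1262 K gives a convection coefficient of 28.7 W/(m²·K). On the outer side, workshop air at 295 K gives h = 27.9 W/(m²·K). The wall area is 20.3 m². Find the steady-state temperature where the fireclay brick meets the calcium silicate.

T ≈ 1100 K

Model the wall as resistances in series:
R_inner film = 1/(h_i·A) = 1/(28.7×20.3) = 0.001716 K/W
R_fireclay brick = L/(kA) = 0.25/(1.23×20.3) = 0.01001 K/W
R_calcium silicate = L/(kA) = 0.085/(0.0761×20.3) = 0.05502 K/W
R_outer film = 1/(h_o·A) = 1/(27.9×20.3) = 0.001766 K/W
R_total = 0.06852 K/W;  Q = ΔT/R_total = 967/0.06852 = 14110 W
T_interface = T_inner − Q·ΣR(inner→interface) = 1262 − 14100×0.01173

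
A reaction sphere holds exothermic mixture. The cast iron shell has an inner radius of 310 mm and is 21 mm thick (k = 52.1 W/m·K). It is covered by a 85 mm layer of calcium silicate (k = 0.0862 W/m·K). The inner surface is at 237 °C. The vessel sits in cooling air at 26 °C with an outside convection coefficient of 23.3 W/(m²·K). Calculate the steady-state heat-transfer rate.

Radial (spherical) resistances in series:
R_cast iron shell = (1/0.31 − 1/0.331)/(4π×52.1) = 3.126×10^-4 K/W
R_calcium silicate = (1/0.331 − 1/0.416)/(4π×0.0862) = 0.5699 K/W
R_outer film = 1/(h·4πr_o²) = 1/(23.3×4π×0.416²) = 0.01974 K/W
R_total = 0.5899 K/W
Q = ΔT/R_total = 211/0.5899

Q ≈ 358 W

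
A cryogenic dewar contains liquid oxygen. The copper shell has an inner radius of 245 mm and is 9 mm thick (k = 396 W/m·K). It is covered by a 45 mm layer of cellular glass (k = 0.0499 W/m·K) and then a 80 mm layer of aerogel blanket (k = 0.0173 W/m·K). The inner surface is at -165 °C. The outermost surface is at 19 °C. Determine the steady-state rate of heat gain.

For a spherical shell R = (1/r₁ − 1/r₂)/(4πk); film R = 1/(h·4πr²). In series:
R_copper shell = (1/0.245 − 1/0.254)/(4π×396) = 2.906×10^-5 K/W
R_cellular glass = (1/0.254 − 1/0.299)/(4π×0.0499) = 0.9449 K/W
R_aerogel blanket = (1/0.299 − 1/0.379)/(4π×0.0173) = 3.247 K/W
R_total = 4.192 K/W
Q = ΔT/R_total = 184/4.192

Q ≈ 43.9 W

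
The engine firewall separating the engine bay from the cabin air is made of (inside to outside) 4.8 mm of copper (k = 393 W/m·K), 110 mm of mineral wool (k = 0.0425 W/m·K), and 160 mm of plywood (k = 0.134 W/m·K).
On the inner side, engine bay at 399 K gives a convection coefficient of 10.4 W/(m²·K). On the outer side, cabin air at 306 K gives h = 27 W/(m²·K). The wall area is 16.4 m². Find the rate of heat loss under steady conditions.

Q ≈ 390 W

Treating each layer as a thermal resistance in series:
R_inner film = 1/(h_i·A) = 1/(10.4×16.4) = 0.005863 K/W
R_copper = L/(kA) = 0.0048/(393×16.4) = 7.447×10^-7 K/W
R_mineral wool = L/(kA) = 0.11/(0.0425×16.4) = 0.1578 K/W
R_plywood = L/(kA) = 0.16/(0.134×16.4) = 0.07281 K/W
R_outer film = 1/(h_o·A) = 1/(27×16.4) = 0.002258 K/W
R_total = 0.2387 K/W
Q = ΔT / R_total = 93 / 0.2387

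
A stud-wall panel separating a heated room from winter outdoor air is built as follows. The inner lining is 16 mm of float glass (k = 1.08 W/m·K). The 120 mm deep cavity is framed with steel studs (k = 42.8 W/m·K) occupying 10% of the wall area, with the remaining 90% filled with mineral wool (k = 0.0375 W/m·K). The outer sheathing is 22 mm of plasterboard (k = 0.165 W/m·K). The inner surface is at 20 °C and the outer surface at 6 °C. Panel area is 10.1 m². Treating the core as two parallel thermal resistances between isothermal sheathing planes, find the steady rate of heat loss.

Sheathing layers in series; stud and cavity paths in parallel between them.
R_inner = 0.016/(1.08×10.1) = 0.001467 K/W
R_stud  = 0.12/(42.8×0.1×10.1) = 0.002776 K/W
R_cav   = 0.12/(0.0375×0.9×10.1) = 0.352 K/W
1/R_core = 1/R_stud + 1/R_cav → R_core = 0.002754 K/W
R_outer = 0.022/(0.165×10.1) = 0.0132 K/W
R_total = 0.01742 K/W
Q = ΔT/R_total = 14/0.01742

Q ≈ 804 W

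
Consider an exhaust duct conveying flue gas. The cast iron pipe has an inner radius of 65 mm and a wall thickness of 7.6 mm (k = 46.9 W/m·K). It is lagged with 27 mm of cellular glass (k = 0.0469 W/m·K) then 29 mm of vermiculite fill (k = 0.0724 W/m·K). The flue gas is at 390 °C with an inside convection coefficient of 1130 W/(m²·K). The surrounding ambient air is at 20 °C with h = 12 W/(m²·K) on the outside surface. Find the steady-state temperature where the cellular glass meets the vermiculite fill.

Radial resistances (cylindrical: R_cond = ln(r_o/r_i)/(2πkL), R_conv = 1/(h·2πrL)):
R_inner film = 1/(h_i·2πr₁L) = 1/(1130×2π×0.065×1) = 0.002167 K/W
R_cast iron pipe wall = ln(72.6/65)/(2π×46.9×1) = 3.752×10^-4 K/W
R_cellular glass = ln(99.6/72.6)/(2π×0.0469×1) = 1.073 K/W
R_vermiculite fill = ln(128.6/99.6)/(2π×0.0724×1) = 0.5618 K/W
R_outer film = 1/(h_o·2πr_oL) = 1/(12×2π×0.1286×1) = 0.1031 K/W
R_total = 1.74 K/W
Q = ΔT/R_total = 370/1.74
Q = 213 W/m
T_interface = T_inner − Q·ΣR(inner→interface) = 390 − 213×1.076

T ≈ 161 °C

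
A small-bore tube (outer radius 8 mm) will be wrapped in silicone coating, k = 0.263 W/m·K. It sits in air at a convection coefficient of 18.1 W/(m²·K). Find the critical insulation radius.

r_cr ≈ 14.5 mm

For a cylinder r_cr = k/h = 0.263/18.1
r_cr = 14.5 mm; since the bare radius (8 mm) is below r_cr, adding a thin layer of insulation will *increase* heat loss.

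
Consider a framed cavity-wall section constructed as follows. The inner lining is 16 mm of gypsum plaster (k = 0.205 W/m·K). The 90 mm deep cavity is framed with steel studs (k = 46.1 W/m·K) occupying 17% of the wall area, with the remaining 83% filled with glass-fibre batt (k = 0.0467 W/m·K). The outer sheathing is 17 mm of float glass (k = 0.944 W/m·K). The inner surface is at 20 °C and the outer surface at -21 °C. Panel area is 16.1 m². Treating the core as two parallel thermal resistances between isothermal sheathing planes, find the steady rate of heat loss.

Q ≈ 6140 W

Sheathing layers in series; stud and cavity paths in parallel between them.
R_inner = 0.016/(0.205×16.1) = 0.004848 K/W
R_stud  = 0.09/(46.1×0.17×16.1) = 7.133×10^-4 K/W
R_cav   = 0.09/(0.0467×0.83×16.1) = 0.1442 K/W
1/R_core = 1/R_stud + 1/R_cav → R_core = 7.098×10^-4 K/W
R_outer = 0.017/(0.944×16.1) = 0.001119 K/W
R_total = 0.006676 K/W
Q = ΔT/R_total = 41/0.006676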